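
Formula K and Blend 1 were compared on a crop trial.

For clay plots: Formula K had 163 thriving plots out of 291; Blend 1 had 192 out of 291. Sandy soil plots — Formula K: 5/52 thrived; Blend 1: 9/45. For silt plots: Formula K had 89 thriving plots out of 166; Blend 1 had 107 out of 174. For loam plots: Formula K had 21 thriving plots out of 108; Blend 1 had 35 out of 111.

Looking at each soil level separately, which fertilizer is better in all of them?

Blend 1

Clay: Formula K 163/291 = 56.0%, Blend 1 192/291 = 66.0% → Blend 1
Sandy soil: Formula K 5/52 = 9.6%, Blend 1 9/45 = 20.0% → Blend 1
Silt: Formula K 89/166 = 53.6%, Blend 1 107/174 = 61.5% → Blend 1
Loam: Formula K 21/108 = 19.4%, Blend 1 35/111 = 31.5% → Blend 1
Blend 1 has the higher rate in all 4 groups.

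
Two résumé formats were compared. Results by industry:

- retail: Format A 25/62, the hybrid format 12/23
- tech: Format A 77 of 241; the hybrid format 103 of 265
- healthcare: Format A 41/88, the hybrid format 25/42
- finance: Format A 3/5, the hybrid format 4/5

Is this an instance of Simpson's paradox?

No

Retail: Format A 25/62 = 40.3%, the hybrid format 12/23 = 52.2% → the hybrid format
Tech: Format A 77/241 = 32.0%, the hybrid format 103/265 = 38.9% → the hybrid format
Healthcare: Format A 41/88 = 46.6%, the hybrid format 25/42 = 59.5% → the hybrid format
Finance: Format A 3/5 = 60.0%, the hybrid format 4/5 = 80.0% → the hybrid format
Overall: Format A 146/396 = 36.9%, the hybrid format 144/335 = 43.0% → the hybrid format
The hybrid format wins overall and in every industry group — no reversal.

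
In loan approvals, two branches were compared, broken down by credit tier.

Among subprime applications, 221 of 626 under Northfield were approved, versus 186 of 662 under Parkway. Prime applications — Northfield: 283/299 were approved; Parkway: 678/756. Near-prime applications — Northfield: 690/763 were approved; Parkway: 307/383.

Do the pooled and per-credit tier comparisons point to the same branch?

Yes

Subprime: Northfield 221/626 = 35.3%, Parkway 186/662 = 28.1% → Northfield
Prime: Northfield 283/299 = 94.6%, Parkway 678/756 = 89.7% → Northfield
Near-prime: Northfield 690/763 = 90.4%, Parkway 307/383 = 80.2% → Northfield
Overall: Northfield 1194/1688 = 70.7%, Parkway 1171/1801 = 65.0% → Northfield
Northfield wins overall and in every credit group — no reversal.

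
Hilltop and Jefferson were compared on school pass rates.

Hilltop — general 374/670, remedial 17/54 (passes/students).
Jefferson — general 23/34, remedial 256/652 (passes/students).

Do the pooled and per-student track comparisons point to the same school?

No

General: Hilltop 374/670 = 55.8%, Jefferson 23/34 = 67.6% → Jefferson
Remedial: Hilltop 17/54 = 31.5%, Jefferson 256/652 = 39.3% → Jefferson
Overall: Hilltop 391/724 = 54.0%, Jefferson 279/686 = 40.7% → Hilltop
Jefferson wins each student group but Hilltop wins overall — the comparison reverses. Jefferson's students skew toward remedial, which has a lower base rate.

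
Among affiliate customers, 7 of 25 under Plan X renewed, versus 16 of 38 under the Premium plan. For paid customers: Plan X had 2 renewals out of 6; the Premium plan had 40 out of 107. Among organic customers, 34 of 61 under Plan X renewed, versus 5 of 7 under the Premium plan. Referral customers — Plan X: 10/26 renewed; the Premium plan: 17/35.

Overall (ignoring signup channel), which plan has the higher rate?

Affiliate: Plan X 7/25 = 28.0%, the Premium plan 16/38 = 42.1% → the Premium plan
Paid: Plan X 2/6 = 33.3%, the Premium plan 40/107 = 37.4% → the Premium plan
Organic: Plan X 34/61 = 55.7%, the Premium plan 5/7 = 71.4% → the Premium plan
Referral: Plan X 10/26 = 38.5%, the Premium plan 17/35 = 48.6% → the Premium plan
Overall: Plan X 53/118 = 44.9%, the Premium plan 78/187 = 41.7% → Plan X
(The Premium plan wins every signup group but Plan X wins overall — the Premium plan's customers skew toward the low-rate paid group.)

Plan X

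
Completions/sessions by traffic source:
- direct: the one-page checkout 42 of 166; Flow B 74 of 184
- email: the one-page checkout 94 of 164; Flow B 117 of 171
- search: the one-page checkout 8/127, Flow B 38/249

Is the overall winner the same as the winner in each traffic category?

Direct: the one-page checkout 42/166 = 25.3%, Flow B 74/184 = 40.2% → Flow B
Email: the one-page checkout 94/164 = 57.3%, Flow B 117/171 = 68.4% → Flow B
Search: the one-page checkout 8/127 = 6.3%, Flow B 38/249 = 15.3% → Flow B
Overall: the one-page checkout 144/457 = 31.5%, Flow B 229/604 = 37.9% → Flow B
Flow B wins overall and in every traffic group — no reversal.

Yes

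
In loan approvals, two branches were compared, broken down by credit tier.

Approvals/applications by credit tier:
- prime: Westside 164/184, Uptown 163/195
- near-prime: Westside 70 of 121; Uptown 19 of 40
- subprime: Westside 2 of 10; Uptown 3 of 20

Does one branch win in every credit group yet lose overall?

Prime: Westside 164/184 = 89.1%, Uptown 163/195 = 83.6% → Westside
Near-prime: Westside 70/121 = 57.9%, Uptown 19/40 = 47.5% → Westside
Subprime: Westside 2/10 = 20.0%, Uptown 3/20 = 15.0% → Westside
Overall: Westside 236/315 = 74.9%, Uptown 185/255 = 72.5% → Westside
Westside wins overall and in every credit group — no reversal.

No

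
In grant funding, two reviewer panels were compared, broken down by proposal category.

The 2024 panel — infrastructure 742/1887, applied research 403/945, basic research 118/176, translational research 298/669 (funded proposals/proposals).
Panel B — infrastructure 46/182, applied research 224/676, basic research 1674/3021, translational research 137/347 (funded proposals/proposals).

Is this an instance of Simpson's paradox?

Yes

Infrastructure: the 2024 panel 742/1887 = 39.3%, Panel B 46/182 = 25.3% → the 2024 panel
Applied research: the 2024 panel 403/945 = 42.6%, Panel B 224/676 = 33.1% → the 2024 panel
Basic research: the 2024 panel 118/176 = 67.0%, Panel B 1674/3021 = 55.4% → the 2024 panel
Translational research: the 2024 panel 298/669 = 44.5%, Panel B 137/347 = 39.5% → the 2024 panel
Overall: the 2024 panel 1561/3677 = 42.5%, Panel B 2081/4226 = 49.2% → Panel B
The 2024 panel wins each proposal group but Panel B wins overall — the comparison reverses. The 2024 panel's proposals skew toward infrastructure, which has a lower base rate.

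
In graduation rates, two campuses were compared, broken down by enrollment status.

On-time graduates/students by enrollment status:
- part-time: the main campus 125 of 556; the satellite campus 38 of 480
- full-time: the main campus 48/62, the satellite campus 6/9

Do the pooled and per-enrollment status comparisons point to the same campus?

Part-time: the main campus 125/556 = 22.5%, the satellite campus 38/480 = 7.9% → the main campus
Full-time: the main campus 48/62 = 77.4%, the satellite campus 6/9 = 66.7% → the main campus
Overall: the main campus 173/618 = 28.0%, the satellite campus 44/489 = 9.0% → the main campus
The main campus wins overall and in every enrollment group — no reversal.

Yes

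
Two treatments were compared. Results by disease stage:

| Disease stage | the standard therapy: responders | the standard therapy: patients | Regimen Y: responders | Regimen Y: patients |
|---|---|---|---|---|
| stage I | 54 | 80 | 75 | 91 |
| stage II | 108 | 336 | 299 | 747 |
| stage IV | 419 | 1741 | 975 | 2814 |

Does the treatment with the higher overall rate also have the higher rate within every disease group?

Stage I: the standard therapy 54/80 = 67.5%, Regimen Y 75/91 = 82.4% → Regimen Y
Stage II: the standard therapy 108/336 = 32.1%, Regimen Y 299/747 = 40.0% → Regimen Y
Stage IV: the standard therapy 419/1741 = 24.1%, Regimen Y 975/2814 = 34.6% → Regimen Y
Overall: the standard therapy 581/2157 = 26.9%, Regimen Y 1349/3652 = 36.9% → Regimen Y
Regimen Y wins overall and in every disease group — no reversal.

Yes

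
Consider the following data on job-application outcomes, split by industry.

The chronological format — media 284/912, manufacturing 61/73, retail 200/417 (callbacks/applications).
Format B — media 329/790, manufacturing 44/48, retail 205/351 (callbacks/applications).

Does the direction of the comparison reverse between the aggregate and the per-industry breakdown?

No

Media: the chronological format 284/912 = 31.1%, Format B 329/790 = 41.6% → Format B
Manufacturing: the chronological format 61/73 = 83.6%, Format B 44/48 = 91.7% → Format B
Retail: the chronological format 200/417 = 48.0%, Format B 205/351 = 58.4% → Format B
Overall: the chronological format 545/1402 = 38.9%, Format B 578/1189 = 48.6% → Format B
Format B wins overall and in every industry group — no reversal.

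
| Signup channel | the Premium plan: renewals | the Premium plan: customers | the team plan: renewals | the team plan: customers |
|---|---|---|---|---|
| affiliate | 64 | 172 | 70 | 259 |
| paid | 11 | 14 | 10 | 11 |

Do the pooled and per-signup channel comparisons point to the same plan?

Affiliate: the Premium plan 64/172 = 37.2%, the team plan 70/259 = 27.0% → the Premium plan
Paid: the Premium plan 11/14 = 78.6%, the team plan 10/11 = 90.9% → the team plan
Overall: the Premium plan 75/186 = 40.3%, the team plan 80/270 = 29.6% → the Premium plan
Neither sweeps: the Premium plan wins 1 of 2 groups, the team plan wins 1. The Premium plan wins overall but not every group — no Simpson reversal.

No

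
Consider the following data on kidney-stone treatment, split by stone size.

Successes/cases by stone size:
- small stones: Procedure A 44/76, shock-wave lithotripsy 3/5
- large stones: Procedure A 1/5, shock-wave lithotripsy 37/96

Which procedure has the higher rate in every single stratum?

Small stones: Procedure A 44/76 = 57.9%, shock-wave lithotripsy 3/5 = 60.0% → shock-wave lithotripsy
Large stones: Procedure A 1/5 = 20.0%, shock-wave lithotripsy 37/96 = 38.5% → shock-wave lithotripsy
Shock-wave lithotripsy has the higher rate in both groups.

shock-wave lithotripsy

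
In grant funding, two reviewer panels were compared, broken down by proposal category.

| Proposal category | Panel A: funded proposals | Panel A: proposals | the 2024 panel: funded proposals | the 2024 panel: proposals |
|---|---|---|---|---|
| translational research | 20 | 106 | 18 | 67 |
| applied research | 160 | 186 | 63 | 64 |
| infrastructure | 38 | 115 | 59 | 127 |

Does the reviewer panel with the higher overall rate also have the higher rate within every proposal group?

Yes

Translational research: Panel A 20/106 = 18.9%, the 2024 panel 18/67 = 26.9% → the 2024 panel
Applied research: Panel A 160/186 = 86.0%, the 2024 panel 63/64 = 98.4% → the 2024 panel
Infrastructure: Panel A 38/115 = 33.0%, the 2024 panel 59/127 = 46.5% → the 2024 panel
Overall: Panel A 218/407 = 53.6%, the 2024 panel 140/258 = 54.3% → the 2024 panel
The 2024 panel wins overall and in every proposal group — no reversal.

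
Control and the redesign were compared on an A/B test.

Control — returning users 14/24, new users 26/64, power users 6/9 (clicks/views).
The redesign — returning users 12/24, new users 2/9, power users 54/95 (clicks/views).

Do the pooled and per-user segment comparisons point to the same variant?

Returning users: Control 14/24 = 58.3%, the redesign 12/24 = 50.0% → Control
New users: Control 26/64 = 40.6%, the redesign 2/9 = 22.2% → Control
Power users: Control 6/9 = 66.7%, the redesign 54/95 = 56.8% → Control
Overall: Control 46/97 = 47.4%, the redesign 68/128 = 53.1% → the redesign
Control wins each user group but the redesign wins overall — the comparison reverses. Control's views skew toward new users, which has a lower base rate.

No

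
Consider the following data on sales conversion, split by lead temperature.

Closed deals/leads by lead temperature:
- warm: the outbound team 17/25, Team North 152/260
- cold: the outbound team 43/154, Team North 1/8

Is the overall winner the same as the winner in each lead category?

Warm: the outbound team 17/25 = 68.0%, Team North 152/260 = 58.5% → the outbound team
Cold: the outbound team 43/154 = 27.9%, Team North 1/8 = 12.5% → the outbound team
Overall: the outbound team 60/179 = 33.5%, Team North 153/268 = 57.1% → Team North
The outbound team wins each lead group but Team North wins overall — the comparison reverses. The outbound team's leads skew toward cold, which has a lower base rate.

No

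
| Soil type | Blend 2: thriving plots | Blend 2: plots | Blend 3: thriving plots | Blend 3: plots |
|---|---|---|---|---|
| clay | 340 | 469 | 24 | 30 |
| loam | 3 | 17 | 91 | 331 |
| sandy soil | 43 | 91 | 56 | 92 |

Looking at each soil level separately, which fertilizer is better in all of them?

Blend 3

Clay: Blend 2 340/469 = 72.5%, Blend 3 24/30 = 80.0% → Blend 3
Loam: Blend 2 3/17 = 17.6%, Blend 3 91/331 = 27.5% → Blend 3
Sandy soil: Blend 2 43/91 = 47.3%, Blend 3 56/92 = 60.9% → Blend 3
Blend 3 has the higher rate in all 3 groups.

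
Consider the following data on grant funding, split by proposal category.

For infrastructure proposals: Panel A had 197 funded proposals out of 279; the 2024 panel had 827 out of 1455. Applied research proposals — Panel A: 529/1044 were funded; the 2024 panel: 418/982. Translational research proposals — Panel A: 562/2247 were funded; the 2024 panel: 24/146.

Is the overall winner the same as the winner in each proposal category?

No

Infrastructure: Panel A 197/279 = 70.6%, the 2024 panel 827/1455 = 56.8% → Panel A
Applied research: Panel A 529/1044 = 50.7%, the 2024 panel 418/982 = 42.6% → Panel A
Translational research: Panel A 562/2247 = 25.0%, the 2024 panel 24/146 = 16.4% → Panel A
Overall: Panel A 1288/3570 = 36.1%, the 2024 panel 1269/2583 = 49.1% → the 2024 panel
Panel A wins each proposal group but the 2024 panel wins overall — the comparison reverses. Panel A's proposals skew toward translational research, which has a lower base rate.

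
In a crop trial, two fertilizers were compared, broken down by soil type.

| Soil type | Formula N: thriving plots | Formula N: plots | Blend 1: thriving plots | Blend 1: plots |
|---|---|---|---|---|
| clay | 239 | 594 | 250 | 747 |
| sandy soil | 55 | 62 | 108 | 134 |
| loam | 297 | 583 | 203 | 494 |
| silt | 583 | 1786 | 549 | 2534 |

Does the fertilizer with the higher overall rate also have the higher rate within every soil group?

Yes

Clay: Formula N 239/594 = 40.2%, Blend 1 250/747 = 33.5% → Formula N
Sandy soil: Formula N 55/62 = 88.7%, Blend 1 108/134 = 80.6% → Formula N
Loam: Formula N 297/583 = 50.9%, Blend 1 203/494 = 41.1% → Formula N
Silt: Formula N 583/1786 = 32.6%, Blend 1 549/2534 = 21.7% → Formula N
Overall: Formula N 1174/3025 = 38.8%, Blend 1 1110/3909 = 28.4% → Formula N
Formula N wins overall and in every soil group — no reversal.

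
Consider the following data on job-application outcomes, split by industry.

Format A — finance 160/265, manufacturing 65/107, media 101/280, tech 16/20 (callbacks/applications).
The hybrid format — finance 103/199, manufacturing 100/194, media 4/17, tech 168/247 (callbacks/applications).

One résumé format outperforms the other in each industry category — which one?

Finance: Format A 160/265 = 60.4%, the hybrid format 103/199 = 51.8% → Format A
Manufacturing: Format A 65/107 = 60.7%, the hybrid format 100/194 = 51.5% → Format A
Media: Format A 101/280 = 36.1%, the hybrid format 4/17 = 23.5% → Format A
Tech: Format A 16/20 = 80.0%, the hybrid format 168/247 = 68.0% → Format A
Format A has the higher rate in all 4 groups.

Format A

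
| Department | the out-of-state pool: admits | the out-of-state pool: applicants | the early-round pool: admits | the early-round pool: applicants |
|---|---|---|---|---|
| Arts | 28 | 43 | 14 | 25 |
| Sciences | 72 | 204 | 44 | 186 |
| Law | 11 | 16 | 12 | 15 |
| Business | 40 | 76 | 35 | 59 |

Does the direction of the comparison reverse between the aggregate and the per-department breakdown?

No

Arts: the out-of-state pool 28/43 = 65.1%, the early-round pool 14/25 = 56.0% → the out-of-state pool
Sciences: the out-of-state pool 72/204 = 35.3%, the early-round pool 44/186 = 23.7% → the out-of-state pool
Law: the out-of-state pool 11/16 = 68.8%, the early-round pool 12/15 = 80.0% → the early-round pool
Business: the out-of-state pool 40/76 = 52.6%, the early-round pool 35/59 = 59.3% → the early-round pool
Overall: the out-of-state pool 151/339 = 44.5%, the early-round pool 105/285 = 36.8% → the out-of-state pool
Neither sweeps: the out-of-state pool wins 2 of 4 groups, the early-round pool wins 2. The out-of-state pool wins overall but not every group — no Simpson reversal.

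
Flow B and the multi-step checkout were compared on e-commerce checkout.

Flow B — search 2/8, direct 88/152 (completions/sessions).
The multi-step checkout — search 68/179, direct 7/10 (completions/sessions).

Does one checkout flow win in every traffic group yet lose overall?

Yes

Search: Flow B 2/8 = 25.0%, the multi-step checkout 68/179 = 38.0% → the multi-step checkout
Direct: Flow B 88/152 = 57.9%, the multi-step checkout 7/10 = 70.0% → the multi-step checkout
Overall: Flow B 90/160 = 56.2%, the multi-step checkout 75/189 = 39.7% → Flow B
The multi-step checkout wins each traffic group but Flow B wins overall — the comparison reverses. The multi-step checkout's sessions skew toward search, which has a lower base rate.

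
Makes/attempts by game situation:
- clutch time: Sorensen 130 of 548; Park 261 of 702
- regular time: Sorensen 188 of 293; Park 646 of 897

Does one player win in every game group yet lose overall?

Clutch time: Sorensen 130/548 = 23.7%, Park 261/702 = 37.2% → Park
Regular time: Sorensen 188/293 = 64.2%, Park 646/897 = 72.0% → Park
Overall: Sorensen 318/841 = 37.8%, Park 907/1599 = 56.7% → Park
Park wins overall and in every game group — no reversal.

No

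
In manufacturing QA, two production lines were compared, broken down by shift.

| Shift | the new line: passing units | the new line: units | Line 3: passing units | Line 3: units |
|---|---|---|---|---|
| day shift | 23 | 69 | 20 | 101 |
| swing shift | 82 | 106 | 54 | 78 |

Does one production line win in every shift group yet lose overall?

No

Day shift: the new line 23/69 = 33.3%, Line 3 20/101 = 19.8% → the new line
Swing shift: the new line 82/106 = 77.4%, Line 3 54/78 = 69.2% → the new line
Overall: the new line 105/175 = 60.0%, Line 3 74/179 = 41.3% → the new line
The new line wins overall and in every shift group — no reversal.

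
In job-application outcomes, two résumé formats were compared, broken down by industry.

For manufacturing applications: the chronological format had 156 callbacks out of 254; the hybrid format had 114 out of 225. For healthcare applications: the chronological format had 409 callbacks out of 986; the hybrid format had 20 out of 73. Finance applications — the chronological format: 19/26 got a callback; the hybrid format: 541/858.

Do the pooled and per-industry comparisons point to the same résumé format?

No

Manufacturing: the chronological format 156/254 = 61.4%, the hybrid format 114/225 = 50.7% → the chronological format
Healthcare: the chronological format 409/986 = 41.5%, the hybrid format 20/73 = 27.4% → the chronological format
Finance: the chronological format 19/26 = 73.1%, the hybrid format 541/858 = 63.1% → the chronological format
Overall: the chronological format 584/1266 = 46.1%, the hybrid format 675/1156 = 58.4% → the hybrid format
The chronological format wins each industry group but the hybrid format wins overall — the comparison reverses. The chronological format's applications skew toward healthcare, which has a lower base rate.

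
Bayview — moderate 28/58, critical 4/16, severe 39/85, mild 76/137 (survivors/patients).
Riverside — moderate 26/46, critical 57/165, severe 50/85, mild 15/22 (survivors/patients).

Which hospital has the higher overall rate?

Bayview

Moderate: Bayview 28/58 = 48.3%, Riverside 26/46 = 56.5% → Riverside
Critical: Bayview 4/16 = 25.0%, Riverside 57/165 = 34.5% → Riverside
Severe: Bayview 39/85 = 45.9%, Riverside 50/85 = 58.8% → Riverside
Mild: Bayview 76/137 = 55.5%, Riverside 15/22 = 68.2% → Riverside
Overall: Bayview 147/296 = 49.7%, Riverside 148/318 = 46.5% → Bayview
(Riverside wins every case group but Bayview wins overall — Riverside's patients skew toward the low-rate critical group.)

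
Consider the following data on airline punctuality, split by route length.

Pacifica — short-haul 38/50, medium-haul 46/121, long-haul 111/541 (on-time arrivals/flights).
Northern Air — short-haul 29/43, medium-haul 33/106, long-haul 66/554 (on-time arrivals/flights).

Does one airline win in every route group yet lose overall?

No

Short-haul: Pacifica 38/50 = 76.0%, Northern Air 29/43 = 67.4% → Pacifica
Medium-haul: Pacifica 46/121 = 38.0%, Northern Air 33/106 = 31.1% → Pacifica
Long-haul: Pacifica 111/541 = 20.5%, Northern Air 66/554 = 11.9% → Pacifica
Overall: Pacifica 195/712 = 27.4%, Northern Air 128/703 = 18.2% → Pacifica
Pacifica wins overall and in every route group — no reversal.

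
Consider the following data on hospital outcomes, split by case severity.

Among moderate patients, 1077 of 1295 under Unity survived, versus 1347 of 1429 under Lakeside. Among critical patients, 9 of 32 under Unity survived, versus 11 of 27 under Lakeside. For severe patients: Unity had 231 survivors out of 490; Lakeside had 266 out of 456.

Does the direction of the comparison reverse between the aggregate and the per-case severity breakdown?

No

Moderate: Unity 1077/1295 = 83.2%, Lakeside 1347/1429 = 94.3% → Lakeside
Critical: Unity 9/32 = 28.1%, Lakeside 11/27 = 40.7% → Lakeside
Severe: Unity 231/490 = 47.1%, Lakeside 266/456 = 58.3% → Lakeside
Overall: Unity 1317/1817 = 72.5%, Lakeside 1624/1912 = 84.9% → Lakeside
Lakeside wins overall and in every case group — no reversal.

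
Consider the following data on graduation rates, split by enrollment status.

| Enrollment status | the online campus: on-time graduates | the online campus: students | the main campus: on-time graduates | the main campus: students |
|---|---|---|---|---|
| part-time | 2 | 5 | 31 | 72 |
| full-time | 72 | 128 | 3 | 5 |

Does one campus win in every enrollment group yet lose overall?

Yes

Part-time: the online campus 2/5 = 40.0%, the main campus 31/72 = 43.1% → the main campus
Full-time: the online campus 72/128 = 56.2%, the main campus 3/5 = 60.0% → the main campus
Overall: the online campus 74/133 = 55.6%, the main campus 34/77 = 44.2% → the online campus
The main campus wins each enrollment group but the online campus wins overall — the comparison reverses. The main campus's students skew toward part-time, which has a lower base rate.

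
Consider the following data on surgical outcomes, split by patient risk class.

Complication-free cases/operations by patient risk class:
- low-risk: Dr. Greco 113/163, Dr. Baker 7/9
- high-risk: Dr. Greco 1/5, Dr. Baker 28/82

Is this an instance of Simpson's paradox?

Low-risk: Dr. Greco 113/163 = 69.3%, Dr. Baker 7/9 = 77.8% → Dr. Baker
High-risk: Dr. Greco 1/5 = 20.0%, Dr. Baker 28/82 = 34.1% → Dr. Baker
Overall: Dr. Greco 114/168 = 67.9%, Dr. Baker 35/91 = 38.5% → Dr. Greco
Dr. Baker wins each patient risk group but Dr. Greco wins overall — the comparison reverses. Dr. Baker's operations skew toward high-risk, which has a lower base rate.

Yes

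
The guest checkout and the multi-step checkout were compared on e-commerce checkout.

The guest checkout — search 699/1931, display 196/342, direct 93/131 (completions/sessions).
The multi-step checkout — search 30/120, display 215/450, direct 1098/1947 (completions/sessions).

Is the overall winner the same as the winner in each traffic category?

No

Search: the guest checkout 699/1931 = 36.2%, the multi-step checkout 30/120 = 25.0% → the guest checkout
Display: the guest checkout 196/342 = 57.3%, the multi-step checkout 215/450 = 47.8% → the guest checkout
Direct: the guest checkout 93/131 = 71.0%, the multi-step checkout 1098/1947 = 56.4% → the guest checkout
Overall: the guest checkout 988/2404 = 41.1%, the multi-step checkout 1343/2517 = 53.4% → the multi-step checkout
The guest checkout wins each traffic group but the multi-step checkout wins overall — the comparison reverses. The guest checkout's sessions skew toward search, which has a lower base rate.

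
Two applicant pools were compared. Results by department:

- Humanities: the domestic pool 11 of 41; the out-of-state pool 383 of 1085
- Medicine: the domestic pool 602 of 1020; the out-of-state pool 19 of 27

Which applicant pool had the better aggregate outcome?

Humanities: the domestic pool 11/41 = 26.8%, the out-of-state pool 383/1085 = 35.3% → the out-of-state pool
Medicine: the domestic pool 602/1020 = 59.0%, the out-of-state pool 19/27 = 70.4% → the out-of-state pool
Overall: the domestic pool 613/1061 = 57.8%, the out-of-state pool 402/1112 = 36.2% → the domestic pool
(The out-of-state pool wins every department group but the domestic pool wins overall — the out-of-state pool's applicants skew toward the low-rate Humanities group.)

the domestic pool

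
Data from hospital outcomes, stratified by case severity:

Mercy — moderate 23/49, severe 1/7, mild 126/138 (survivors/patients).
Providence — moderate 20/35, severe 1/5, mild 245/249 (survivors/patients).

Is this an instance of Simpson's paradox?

Moderate: Mercy 23/49 = 46.9%, Providence 20/35 = 57.1% → Providence
Severe: Mercy 1/7 = 14.3%, Providence 1/5 = 20.0% → Providence
Mild: Mercy 126/138 = 91.3%, Providence 245/249 = 98.4% → Providence
Overall: Mercy 150/194 = 77.3%, Providence 266/289 = 92.0% → Providence
Providence wins overall and in every case group — no reversal.

No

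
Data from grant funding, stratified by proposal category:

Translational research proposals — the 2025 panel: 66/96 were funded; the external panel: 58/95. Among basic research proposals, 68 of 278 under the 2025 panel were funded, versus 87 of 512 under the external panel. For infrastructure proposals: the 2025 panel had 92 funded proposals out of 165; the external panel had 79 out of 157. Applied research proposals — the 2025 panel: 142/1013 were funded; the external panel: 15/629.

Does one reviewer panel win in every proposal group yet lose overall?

No

Translational research: the 2025 panel 66/96 = 68.8%, the external panel 58/95 = 61.1% → the 2025 panel
Basic research: the 2025 panel 68/278 = 24.5%, the external panel 87/512 = 17.0% → the 2025 panel
Infrastructure: the 2025 panel 92/165 = 55.8%, the external panel 79/157 = 50.3% → the 2025 panel
Applied research: the 2025 panel 142/1013 = 14.0%, the external panel 15/629 = 2.4% → the 2025 panel
Overall: the 2025 panel 368/1552 = 23.7%, the external panel 239/1393 = 17.2% → the 2025 panel
The 2025 panel wins overall and in every proposal group — no reversal.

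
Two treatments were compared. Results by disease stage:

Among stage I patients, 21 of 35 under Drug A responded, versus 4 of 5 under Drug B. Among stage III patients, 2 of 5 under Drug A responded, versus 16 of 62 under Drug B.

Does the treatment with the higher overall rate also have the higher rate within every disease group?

No

Stage I: Drug A 21/35 = 60.0%, Drug B 4/5 = 80.0% → Drug B
Stage III: Drug A 2/5 = 40.0%, Drug B 16/62 = 25.8% → Drug A
Overall: Drug A 23/40 = 57.5%, Drug B 20/67 = 29.9% → Drug A
Neither sweeps: Drug A wins 1 of 2 groups, Drug B wins 1. Drug A wins overall but not every group — no Simpson reversal.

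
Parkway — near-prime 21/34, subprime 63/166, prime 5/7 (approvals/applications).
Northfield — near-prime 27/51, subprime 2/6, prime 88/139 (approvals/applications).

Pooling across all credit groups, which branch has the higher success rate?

Near-prime: Parkway 21/34 = 61.8%, Northfield 27/51 = 52.9% → Parkway
Subprime: Parkway 63/166 = 38.0%, Northfield 2/6 = 33.3% → Parkway
Prime: Parkway 5/7 = 71.4%, Northfield 88/139 = 63.3% → Parkway
Overall: Parkway 89/207 = 43.0%, Northfield 117/196 = 59.7% → Northfield
(Parkway wins every credit group but Northfield wins overall — Parkway's applications skew toward the low-rate subprime group.)

Northfield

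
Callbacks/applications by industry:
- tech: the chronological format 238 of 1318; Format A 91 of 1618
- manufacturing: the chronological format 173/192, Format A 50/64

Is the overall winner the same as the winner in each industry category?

Yes

Tech: the chronological format 238/1318 = 18.1%, Format A 91/1618 = 5.6% → the chronological format
Manufacturing: the chronological format 173/192 = 90.1%, Format A 50/64 = 78.1% → the chronological format
Overall: the chronological format 411/1510 = 27.2%, Format A 141/1682 = 8.4% → the chronological format
The chronological format wins overall and in every industry group — no reversal.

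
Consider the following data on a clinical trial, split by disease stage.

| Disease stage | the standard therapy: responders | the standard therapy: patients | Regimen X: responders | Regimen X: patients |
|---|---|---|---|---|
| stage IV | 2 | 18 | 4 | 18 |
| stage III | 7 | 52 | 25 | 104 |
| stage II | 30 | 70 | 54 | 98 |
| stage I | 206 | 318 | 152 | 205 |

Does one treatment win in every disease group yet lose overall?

No

Stage IV: the standard therapy 2/18 = 11.1%, Regimen X 4/18 = 22.2% → Regimen X
Stage III: the standard therapy 7/52 = 13.5%, Regimen X 25/104 = 24.0% → Regimen X
Stage II: the standard therapy 30/70 = 42.9%, Regimen X 54/98 = 55.1% → Regimen X
Stage I: the standard therapy 206/318 = 64.8%, Regimen X 152/205 = 74.1% → Regimen X
Overall: the standard therapy 245/458 = 53.5%, Regimen X 235/425 = 55.3% → Regimen X
Regimen X wins overall and in every disease group — no reversal.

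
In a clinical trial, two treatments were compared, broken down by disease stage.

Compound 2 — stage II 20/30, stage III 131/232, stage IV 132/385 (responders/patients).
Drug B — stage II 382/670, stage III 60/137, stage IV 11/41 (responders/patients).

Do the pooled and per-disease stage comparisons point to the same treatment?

No

Stage II: Compound 2 20/30 = 66.7%, Drug B 382/670 = 57.0% → Compound 2
Stage III: Compound 2 131/232 = 56.5%, Drug B 60/137 = 43.8% → Compound 2
Stage IV: Compound 2 132/385 = 34.3%, Drug B 11/41 = 26.8% → Compound 2
Overall: Compound 2 283/647 = 43.7%, Drug B 453/848 = 53.4% → Drug B
Compound 2 wins each disease group but Drug B wins overall — the comparison reverses. Compound 2's patients skew toward stage IV, which has a lower base rate.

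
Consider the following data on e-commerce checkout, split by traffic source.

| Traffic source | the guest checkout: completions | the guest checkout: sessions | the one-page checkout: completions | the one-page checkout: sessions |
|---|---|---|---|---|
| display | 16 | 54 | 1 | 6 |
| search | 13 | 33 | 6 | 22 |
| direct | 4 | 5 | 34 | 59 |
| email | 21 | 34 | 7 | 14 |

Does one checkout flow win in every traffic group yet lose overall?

Display: the guest checkout 16/54 = 29.6%, the one-page checkout 1/6 = 16.7% → the guest checkout
Search: the guest checkout 13/33 = 39.4%, the one-page checkout 6/22 = 27.3% → the guest checkout
Direct: the guest checkout 4/5 = 80.0%, the one-page checkout 34/59 = 57.6% → the guest checkout
Email: the guest checkout 21/34 = 61.8%, the one-page checkout 7/14 = 50.0% → the guest checkout
Overall: the guest checkout 54/126 = 42.9%, the one-page checkout 48/101 = 47.5% → the one-page checkout
The guest checkout wins each traffic group but the one-page checkout wins overall — the comparison reverses. The guest checkout's sessions skew toward display, which has a lower base rate.

Yes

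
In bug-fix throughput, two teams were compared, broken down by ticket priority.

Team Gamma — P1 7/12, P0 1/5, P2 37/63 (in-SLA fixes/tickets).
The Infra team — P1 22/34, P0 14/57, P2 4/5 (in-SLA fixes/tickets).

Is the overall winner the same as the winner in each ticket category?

P1: Team Gamma 7/12 = 58.3%, the Infra team 22/34 = 64.7% → the Infra team
P0: Team Gamma 1/5 = 20.0%, the Infra team 14/57 = 24.6% → the Infra team
P2: Team Gamma 37/63 = 58.7%, the Infra team 4/5 = 80.0% → the Infra team
Overall: Team Gamma 45/80 = 56.2%, the Infra team 40/96 = 41.7% → Team Gamma
The Infra team wins each ticket group but Team Gamma wins overall — the comparison reverses. The Infra team's tickets skew toward P0, which has a lower base rate.

No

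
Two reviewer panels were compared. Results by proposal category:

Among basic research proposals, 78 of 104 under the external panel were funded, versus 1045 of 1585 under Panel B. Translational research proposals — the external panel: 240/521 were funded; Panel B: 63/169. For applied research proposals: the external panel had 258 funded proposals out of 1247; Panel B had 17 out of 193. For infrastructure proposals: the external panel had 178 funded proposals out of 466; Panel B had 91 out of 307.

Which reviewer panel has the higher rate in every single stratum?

Basic research: the external panel 78/104 = 75.0%, Panel B 1045/1585 = 65.9% → the external panel
Translational research: the external panel 240/521 = 46.1%, Panel B 63/169 = 37.3% → the external panel
Applied research: the external panel 258/1247 = 20.7%, Panel B 17/193 = 8.8% → the external panel
Infrastructure: the external panel 178/466 = 38.2%, Panel B 91/307 = 29.6% → the external panel
The external panel has the higher rate in all 4 groups.

the external panel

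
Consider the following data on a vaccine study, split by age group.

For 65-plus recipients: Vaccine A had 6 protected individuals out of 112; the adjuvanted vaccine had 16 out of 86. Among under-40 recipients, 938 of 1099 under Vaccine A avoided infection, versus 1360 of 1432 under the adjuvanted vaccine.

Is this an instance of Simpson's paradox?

No

65-plus: Vaccine A 6/112 = 5.4%, the adjuvanted vaccine 16/86 = 18.6% → the adjuvanted vaccine
Under-40: Vaccine A 938/1099 = 85.4%, the adjuvanted vaccine 1360/1432 = 95.0% → the adjuvanted vaccine
Overall: Vaccine A 944/1211 = 78.0%, the adjuvanted vaccine 1376/1518 = 90.6% → the adjuvanted vaccine
The adjuvanted vaccine wins overall and in every age group — no reversal.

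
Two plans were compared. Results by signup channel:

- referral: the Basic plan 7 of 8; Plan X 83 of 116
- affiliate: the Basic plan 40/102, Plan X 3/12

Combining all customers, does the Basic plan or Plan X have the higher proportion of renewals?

Referral: the Basic plan 7/8 = 87.5%, Plan X 83/116 = 71.6% → the Basic plan
Affiliate: the Basic plan 40/102 = 39.2%, Plan X 3/12 = 25.0% → the Basic plan
Overall: the Basic plan 47/110 = 42.7%, Plan X 86/128 = 67.2% → Plan X
(The Basic plan wins every signup group but Plan X wins overall — the Basic plan's customers skew toward the low-rate affiliate group.)

Plan X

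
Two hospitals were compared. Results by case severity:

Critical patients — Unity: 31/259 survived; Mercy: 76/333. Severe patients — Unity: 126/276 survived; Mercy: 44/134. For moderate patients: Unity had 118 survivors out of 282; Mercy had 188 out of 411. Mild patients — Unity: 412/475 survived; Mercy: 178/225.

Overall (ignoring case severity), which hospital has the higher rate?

Unity

Critical: Unity 31/259 = 12.0%, Mercy 76/333 = 22.8% → Mercy
Severe: Unity 126/276 = 45.7%, Mercy 44/134 = 32.8% → Unity
Moderate: Unity 118/282 = 41.8%, Mercy 188/411 = 45.7% → Mercy
Mild: Unity 412/475 = 86.7%, Mercy 178/225 = 79.1% → Unity
Overall: Unity 687/1292 = 53.2%, Mercy 486/1103 = 44.1% → Unity
(Neither sweeps every case group, but Unity has the higher pooled rate.)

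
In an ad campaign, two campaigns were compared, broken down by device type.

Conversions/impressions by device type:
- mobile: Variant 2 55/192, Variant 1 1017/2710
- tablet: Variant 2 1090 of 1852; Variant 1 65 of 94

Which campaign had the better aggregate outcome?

Mobile: Variant 2 55/192 = 28.6%, Variant 1 1017/2710 = 37.5% → Variant 1
Tablet: Variant 2 1090/1852 = 58.9%, Variant 1 65/94 = 69.1% → Variant 1
Overall: Variant 2 1145/2044 = 56.0%, Variant 1 1082/2804 = 38.6% → Variant 2
(Variant 1 wins every device group but Variant 2 wins overall — Variant 1's impressions skew toward the low-rate mobile group.)

Variant 2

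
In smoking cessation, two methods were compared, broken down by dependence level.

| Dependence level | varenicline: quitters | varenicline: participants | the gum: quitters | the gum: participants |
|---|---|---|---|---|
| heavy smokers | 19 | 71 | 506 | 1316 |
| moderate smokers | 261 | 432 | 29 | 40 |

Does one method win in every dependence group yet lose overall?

Yes

Heavy smokers: varenicline 19/71 = 26.8%, the gum 506/1316 = 38.4% → the gum
Moderate smokers: varenicline 261/432 = 60.4%, the gum 29/40 = 72.5% → the gum
Overall: varenicline 280/503 = 55.7%, the gum 535/1356 = 39.5% → varenicline
The gum wins each dependence group but varenicline wins overall — the comparison reverses. The gum's participants skew toward heavy smokers, which has a lower base rate.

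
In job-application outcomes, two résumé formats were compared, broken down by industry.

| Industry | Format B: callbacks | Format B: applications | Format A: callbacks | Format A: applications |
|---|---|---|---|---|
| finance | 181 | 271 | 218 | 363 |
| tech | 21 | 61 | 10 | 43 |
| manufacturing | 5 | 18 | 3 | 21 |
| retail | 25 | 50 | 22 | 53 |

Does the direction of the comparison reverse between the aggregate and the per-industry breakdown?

Finance: Format B 181/271 = 66.8%, Format A 218/363 = 60.1% → Format B
Tech: Format B 21/61 = 34.4%, Format A 10/43 = 23.3% → Format B
Manufacturing: Format B 5/18 = 27.8%, Format A 3/21 = 14.3% → Format B
Retail: Format B 25/50 = 50.0%, Format A 22/53 = 41.5% → Format B
Overall: Format B 232/400 = 58.0%, Format A 253/480 = 52.7% → Format B
Format B wins overall and in every industry group — no reversal.

No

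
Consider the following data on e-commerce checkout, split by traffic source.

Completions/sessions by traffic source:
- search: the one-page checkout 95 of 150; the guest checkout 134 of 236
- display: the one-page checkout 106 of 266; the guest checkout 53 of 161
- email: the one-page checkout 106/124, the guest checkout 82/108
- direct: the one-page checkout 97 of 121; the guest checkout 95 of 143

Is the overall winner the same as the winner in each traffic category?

Search: the one-page checkout 95/150 = 63.3%, the guest checkout 134/236 = 56.8% → the one-page checkout
Display: the one-page checkout 106/266 = 39.8%, the guest checkout 53/161 = 32.9% → the one-page checkout
Email: the one-page checkout 106/124 = 85.5%, the guest checkout 82/108 = 75.9% → the one-page checkout
Direct: the one-page checkout 97/121 = 80.2%, the guest checkout 95/143 = 66.4% → the one-page checkout
Overall: the one-page checkout 404/661 = 61.1%, the guest checkout 364/648 = 56.2% → the one-page checkout
The one-page checkout wins overall and in every traffic group — no reversal.

Yes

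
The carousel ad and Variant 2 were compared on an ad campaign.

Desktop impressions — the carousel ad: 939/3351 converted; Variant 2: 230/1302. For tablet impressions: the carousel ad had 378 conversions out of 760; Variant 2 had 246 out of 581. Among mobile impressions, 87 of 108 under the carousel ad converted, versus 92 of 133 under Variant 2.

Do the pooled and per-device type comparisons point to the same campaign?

Desktop: the carousel ad 939/3351 = 28.0%, Variant 2 230/1302 = 17.7% → the carousel ad
Tablet: the carousel ad 378/760 = 49.7%, Variant 2 246/581 = 42.3% → the carousel ad
Mobile: the carousel ad 87/108 = 80.6%, Variant 2 92/133 = 69.2% → the carousel ad
Overall: the carousel ad 1404/4219 = 33.3%, Variant 2 568/2016 = 28.2% → the carousel ad
The carousel ad wins overall and in every device group — no reversal.

Yes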